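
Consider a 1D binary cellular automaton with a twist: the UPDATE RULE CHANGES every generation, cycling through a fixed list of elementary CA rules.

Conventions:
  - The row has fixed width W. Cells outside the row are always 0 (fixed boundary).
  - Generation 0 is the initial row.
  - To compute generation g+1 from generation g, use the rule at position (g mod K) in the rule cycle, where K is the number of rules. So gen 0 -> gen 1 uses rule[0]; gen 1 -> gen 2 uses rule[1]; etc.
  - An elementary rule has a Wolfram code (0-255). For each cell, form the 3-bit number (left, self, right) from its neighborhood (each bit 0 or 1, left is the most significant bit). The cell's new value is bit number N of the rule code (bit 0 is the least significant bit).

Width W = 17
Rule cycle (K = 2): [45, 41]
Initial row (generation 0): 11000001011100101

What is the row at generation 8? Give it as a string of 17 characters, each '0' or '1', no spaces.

Gen 0: 11000001011100101
Gen 1 (rule 45): 10011101110000111
Gen 2 (rule 41): 00010011000110100
Gen 3 (rule 45): 11010010010101101
Gen 4 (rule 41): 10100000001011010
Gen 5 (rule 45): 11101111101110110
Gen 6 (rule 41): 10011000011001100
Gen 7 (rule 45): 10010011010001001
Gen 8 (rule 41): 00000010100100000

Answer: 00000010100100000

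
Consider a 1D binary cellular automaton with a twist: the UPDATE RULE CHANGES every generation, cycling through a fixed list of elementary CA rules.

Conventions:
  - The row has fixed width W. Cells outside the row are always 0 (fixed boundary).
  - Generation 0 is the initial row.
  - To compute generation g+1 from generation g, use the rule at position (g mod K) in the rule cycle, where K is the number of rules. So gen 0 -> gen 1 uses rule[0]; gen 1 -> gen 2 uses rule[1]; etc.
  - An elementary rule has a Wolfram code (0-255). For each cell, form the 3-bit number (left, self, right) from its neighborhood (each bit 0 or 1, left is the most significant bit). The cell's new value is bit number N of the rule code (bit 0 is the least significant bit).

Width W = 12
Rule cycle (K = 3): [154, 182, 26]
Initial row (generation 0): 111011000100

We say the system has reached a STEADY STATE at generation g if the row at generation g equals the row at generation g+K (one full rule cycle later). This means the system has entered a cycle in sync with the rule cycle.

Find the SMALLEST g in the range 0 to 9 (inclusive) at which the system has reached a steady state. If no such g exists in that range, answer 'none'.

Gen 0: 111011000100
Gen 1 (rule 154): 110010101010
Gen 2 (rule 182): 001111111111
Gen 3 (rule 26): 011000000000
Gen 4 (rule 154): 110100000000
Gen 5 (rule 182): 001110000000
Gen 6 (rule 26): 011001000000
Gen 7 (rule 154): 110110100000
Gen 8 (rule 182): 001001110000
Gen 9 (rule 26): 010111001000
Gen 10 (rule 154): 100110110100
Gen 11 (rule 182): 111001001110
Gen 12 (rule 26): 100110111001

Answer: none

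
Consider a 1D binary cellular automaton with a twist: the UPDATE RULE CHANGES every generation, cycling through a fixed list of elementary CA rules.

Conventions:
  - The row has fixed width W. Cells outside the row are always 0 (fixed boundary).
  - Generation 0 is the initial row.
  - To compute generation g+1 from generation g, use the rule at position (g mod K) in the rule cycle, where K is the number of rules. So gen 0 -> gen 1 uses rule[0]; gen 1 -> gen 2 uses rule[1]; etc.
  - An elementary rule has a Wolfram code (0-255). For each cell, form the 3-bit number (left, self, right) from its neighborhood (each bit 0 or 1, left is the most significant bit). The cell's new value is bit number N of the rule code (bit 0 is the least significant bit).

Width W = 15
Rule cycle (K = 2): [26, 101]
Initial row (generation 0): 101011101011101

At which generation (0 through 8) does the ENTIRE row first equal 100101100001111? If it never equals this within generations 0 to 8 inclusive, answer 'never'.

Answer: never

Derivation:
Gen 0: 101011101011101
Gen 1 (rule 26): 000010000010000
Gen 2 (rule 101): 111010111010111
Gen 3 (rule 26): 100000100000100
Gen 4 (rule 101): 101110101110101
Gen 5 (rule 26): 001000001000000
Gen 6 (rule 101): 101011101011111
Gen 7 (rule 26): 000010000010000
Gen 8 (rule 101): 111010111010111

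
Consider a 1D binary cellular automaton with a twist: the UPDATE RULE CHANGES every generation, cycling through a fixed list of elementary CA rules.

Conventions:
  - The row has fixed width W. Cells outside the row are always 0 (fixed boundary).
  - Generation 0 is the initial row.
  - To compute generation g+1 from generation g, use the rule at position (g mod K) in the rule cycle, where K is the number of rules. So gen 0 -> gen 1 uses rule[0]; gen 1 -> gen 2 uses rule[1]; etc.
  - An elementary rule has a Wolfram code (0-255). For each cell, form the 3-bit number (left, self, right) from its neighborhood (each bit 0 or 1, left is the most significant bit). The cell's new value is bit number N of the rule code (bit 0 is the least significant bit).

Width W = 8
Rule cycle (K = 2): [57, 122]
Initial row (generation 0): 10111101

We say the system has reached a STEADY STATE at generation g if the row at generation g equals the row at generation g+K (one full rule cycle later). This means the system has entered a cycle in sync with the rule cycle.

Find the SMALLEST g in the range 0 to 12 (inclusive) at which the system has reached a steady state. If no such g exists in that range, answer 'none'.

Gen 0: 10111101
Gen 1 (rule 57): 01100010
Gen 2 (rule 122): 11110101
Gen 3 (rule 57): 10001010
Gen 4 (rule 122): 01010101
Gen 5 (rule 57): 00101010
Gen 6 (rule 122): 01010101
Gen 7 (rule 57): 00101010
Gen 8 (rule 122): 01010101
Gen 9 (rule 57): 00101010
Gen 10 (rule 122): 01010101
Gen 11 (rule 57): 00101010
Gen 12 (rule 122): 01010101
Gen 13 (rule 57): 00101010
Gen 14 (rule 122): 01010101

Answer: 4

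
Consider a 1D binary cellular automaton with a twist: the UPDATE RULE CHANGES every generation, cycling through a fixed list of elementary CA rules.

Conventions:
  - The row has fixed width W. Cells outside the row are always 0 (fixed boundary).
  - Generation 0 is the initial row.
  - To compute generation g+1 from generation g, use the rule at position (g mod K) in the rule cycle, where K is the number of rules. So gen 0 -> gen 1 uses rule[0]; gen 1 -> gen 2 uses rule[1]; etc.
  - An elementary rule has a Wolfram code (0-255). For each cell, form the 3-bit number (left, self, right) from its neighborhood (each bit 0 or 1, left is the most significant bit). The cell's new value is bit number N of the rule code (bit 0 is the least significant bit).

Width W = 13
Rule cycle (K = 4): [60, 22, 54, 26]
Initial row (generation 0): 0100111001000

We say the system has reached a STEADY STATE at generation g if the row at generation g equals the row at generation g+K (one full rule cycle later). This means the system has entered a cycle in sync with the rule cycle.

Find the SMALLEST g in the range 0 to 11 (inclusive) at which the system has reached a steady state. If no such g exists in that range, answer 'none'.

Gen 0: 0100111001000
Gen 1 (rule 60): 0110100101100
Gen 2 (rule 22): 1000111100010
Gen 3 (rule 54): 1101000010111
Gen 4 (rule 26): 1000100100100
Gen 5 (rule 60): 1100110110110
Gen 6 (rule 22): 0011000000001
Gen 7 (rule 54): 0100100000011
Gen 8 (rule 26): 1011010000110
Gen 9 (rule 60): 1110111000101
Gen 10 (rule 22): 0000000101101
Gen 11 (rule 54): 0000001110011
Gen 12 (rule 26): 0000011001110
Gen 13 (rule 60): 0000010101001
Gen 14 (rule 22): 0000110101111
Gen 15 (rule 54): 0001001110000

Answer: none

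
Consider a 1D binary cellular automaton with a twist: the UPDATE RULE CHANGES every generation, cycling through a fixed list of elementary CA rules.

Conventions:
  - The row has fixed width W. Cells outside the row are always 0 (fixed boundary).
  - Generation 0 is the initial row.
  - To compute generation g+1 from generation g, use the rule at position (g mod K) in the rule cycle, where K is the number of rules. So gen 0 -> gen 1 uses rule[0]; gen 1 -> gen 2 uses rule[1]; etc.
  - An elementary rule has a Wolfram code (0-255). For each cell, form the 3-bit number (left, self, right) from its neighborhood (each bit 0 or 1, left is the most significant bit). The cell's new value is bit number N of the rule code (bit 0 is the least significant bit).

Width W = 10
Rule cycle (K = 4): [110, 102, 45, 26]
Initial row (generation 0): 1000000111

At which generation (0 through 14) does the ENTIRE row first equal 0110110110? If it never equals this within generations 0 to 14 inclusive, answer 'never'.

Answer: 5

Derivation:
Gen 0: 1000000111
Gen 1 (rule 110): 1000001101
Gen 2 (rule 102): 1000010111
Gen 3 (rule 45): 1011011100
Gen 4 (rule 26): 0010010010
Gen 5 (rule 110): 0110110110
Gen 6 (rule 102): 1011011010
Gen 7 (rule 45): 1110110110
Gen 8 (rule 26): 1000100101
Gen 9 (rule 110): 1001101111
Gen 10 (rule 102): 1010110001
Gen 11 (rule 45): 1111100101
Gen 12 (rule 26): 1000011000
Gen 13 (rule 110): 1000111000
Gen 14 (rule 102): 1001001000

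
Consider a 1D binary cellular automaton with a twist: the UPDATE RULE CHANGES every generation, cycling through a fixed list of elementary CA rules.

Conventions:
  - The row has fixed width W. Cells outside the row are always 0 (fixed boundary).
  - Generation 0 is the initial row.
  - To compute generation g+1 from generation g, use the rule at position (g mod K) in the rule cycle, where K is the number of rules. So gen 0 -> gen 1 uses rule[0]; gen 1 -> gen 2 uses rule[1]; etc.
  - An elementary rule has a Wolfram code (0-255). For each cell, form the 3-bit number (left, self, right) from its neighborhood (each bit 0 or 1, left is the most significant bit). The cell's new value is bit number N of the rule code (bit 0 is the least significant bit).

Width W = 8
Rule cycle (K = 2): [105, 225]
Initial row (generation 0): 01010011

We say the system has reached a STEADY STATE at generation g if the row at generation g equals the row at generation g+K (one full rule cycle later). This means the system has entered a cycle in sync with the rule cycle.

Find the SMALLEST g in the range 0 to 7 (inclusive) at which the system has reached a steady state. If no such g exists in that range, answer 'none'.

Gen 0: 01010011
Gen 1 (rule 105): 00100011
Gen 2 (rule 225): 10001001
Gen 3 (rule 105): 00100000
Gen 4 (rule 225): 10001111
Gen 5 (rule 105): 00101001
Gen 6 (rule 225): 10010000
Gen 7 (rule 105): 00000111
Gen 8 (rule 225): 11110011
Gen 9 (rule 105): 10010011

Answer: none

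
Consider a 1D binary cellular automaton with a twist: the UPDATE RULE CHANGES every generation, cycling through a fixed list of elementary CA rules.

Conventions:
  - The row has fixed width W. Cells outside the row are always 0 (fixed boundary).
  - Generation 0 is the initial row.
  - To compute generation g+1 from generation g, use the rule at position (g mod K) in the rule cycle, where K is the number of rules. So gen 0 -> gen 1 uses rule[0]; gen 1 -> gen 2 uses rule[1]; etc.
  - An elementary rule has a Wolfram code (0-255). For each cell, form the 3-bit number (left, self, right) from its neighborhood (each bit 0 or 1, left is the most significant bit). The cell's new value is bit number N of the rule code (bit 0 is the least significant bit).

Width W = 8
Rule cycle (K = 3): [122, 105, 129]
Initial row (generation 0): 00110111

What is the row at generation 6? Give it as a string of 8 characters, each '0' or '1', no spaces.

Answer: 00000000

Derivation:
Gen 0: 00110111
Gen 1 (rule 122): 01111101
Gen 2 (rule 105): 01000110
Gen 3 (rule 129): 00010000
Gen 4 (rule 122): 00101000
Gen 5 (rule 105): 10010011
Gen 6 (rule 129): 00000000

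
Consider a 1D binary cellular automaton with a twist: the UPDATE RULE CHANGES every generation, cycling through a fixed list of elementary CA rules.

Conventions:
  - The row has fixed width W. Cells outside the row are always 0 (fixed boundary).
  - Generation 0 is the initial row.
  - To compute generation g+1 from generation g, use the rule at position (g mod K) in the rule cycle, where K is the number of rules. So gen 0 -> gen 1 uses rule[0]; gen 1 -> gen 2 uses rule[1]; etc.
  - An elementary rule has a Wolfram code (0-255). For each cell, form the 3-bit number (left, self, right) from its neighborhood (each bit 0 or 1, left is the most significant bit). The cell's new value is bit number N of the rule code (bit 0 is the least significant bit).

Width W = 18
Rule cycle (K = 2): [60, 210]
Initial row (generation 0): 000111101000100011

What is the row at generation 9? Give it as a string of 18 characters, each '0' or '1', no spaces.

Gen 0: 000111101000100011
Gen 1 (rule 60): 000100011100110010
Gen 2 (rule 210): 001010101111011101
Gen 3 (rule 60): 001111111000110011
Gen 4 (rule 210): 010111111101011101
Gen 5 (rule 60): 011100000011110011
Gen 6 (rule 210): 101110000101111101
Gen 7 (rule 60): 111001000111000011
Gen 8 (rule 210): 011110101011100101
Gen 9 (rule 60): 010001111110010111

Answer: 010001111110010111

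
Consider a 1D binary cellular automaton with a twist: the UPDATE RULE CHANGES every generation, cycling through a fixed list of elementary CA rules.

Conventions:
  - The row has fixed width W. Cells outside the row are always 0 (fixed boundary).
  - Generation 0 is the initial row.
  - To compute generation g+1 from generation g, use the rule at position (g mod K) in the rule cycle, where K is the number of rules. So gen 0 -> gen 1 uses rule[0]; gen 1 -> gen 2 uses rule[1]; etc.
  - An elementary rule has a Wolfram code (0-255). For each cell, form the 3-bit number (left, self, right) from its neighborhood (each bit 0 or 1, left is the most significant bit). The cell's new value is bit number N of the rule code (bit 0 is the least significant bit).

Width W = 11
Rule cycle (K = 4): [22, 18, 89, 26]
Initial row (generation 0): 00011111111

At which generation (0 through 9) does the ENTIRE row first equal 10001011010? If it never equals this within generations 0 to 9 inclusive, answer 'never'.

Gen 0: 00011111111
Gen 1 (rule 22): 00100000000
Gen 2 (rule 18): 01010000000
Gen 3 (rule 89): 00001111111
Gen 4 (rule 26): 00011000000
Gen 5 (rule 22): 00100100000
Gen 6 (rule 18): 01011010000
Gen 7 (rule 89): 00011001111
Gen 8 (rule 26): 00110111000
Gen 9 (rule 22): 01000000100

Answer: never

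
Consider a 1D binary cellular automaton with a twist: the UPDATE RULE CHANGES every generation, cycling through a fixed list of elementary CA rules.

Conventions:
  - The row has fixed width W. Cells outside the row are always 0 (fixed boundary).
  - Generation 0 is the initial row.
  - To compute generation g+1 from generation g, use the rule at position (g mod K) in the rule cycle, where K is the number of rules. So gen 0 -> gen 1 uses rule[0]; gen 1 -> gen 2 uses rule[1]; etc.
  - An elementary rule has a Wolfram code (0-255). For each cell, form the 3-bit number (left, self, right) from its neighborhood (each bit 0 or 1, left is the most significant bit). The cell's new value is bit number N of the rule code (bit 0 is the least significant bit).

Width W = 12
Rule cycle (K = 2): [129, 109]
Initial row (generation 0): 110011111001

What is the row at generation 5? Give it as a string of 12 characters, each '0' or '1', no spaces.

Answer: 000001110000

Derivation:
Gen 0: 110011111001
Gen 1 (rule 129): 000001110000
Gen 2 (rule 109): 111101010111
Gen 3 (rule 129): 011000000010
Gen 4 (rule 109): 011011111010
Gen 5 (rule 129): 000001110000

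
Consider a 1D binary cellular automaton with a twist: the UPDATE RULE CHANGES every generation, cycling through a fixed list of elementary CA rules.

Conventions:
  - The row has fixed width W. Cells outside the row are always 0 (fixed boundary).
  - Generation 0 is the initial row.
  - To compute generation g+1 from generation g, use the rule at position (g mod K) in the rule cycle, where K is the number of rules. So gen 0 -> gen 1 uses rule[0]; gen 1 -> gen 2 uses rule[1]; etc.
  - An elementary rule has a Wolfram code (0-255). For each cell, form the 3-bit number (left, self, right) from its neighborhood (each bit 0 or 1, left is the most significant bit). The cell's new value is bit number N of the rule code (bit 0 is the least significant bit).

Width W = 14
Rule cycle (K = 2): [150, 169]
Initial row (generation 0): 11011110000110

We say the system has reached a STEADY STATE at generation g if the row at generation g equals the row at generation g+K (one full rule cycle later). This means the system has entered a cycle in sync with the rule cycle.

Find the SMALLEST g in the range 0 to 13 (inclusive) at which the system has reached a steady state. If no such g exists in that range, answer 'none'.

Gen 0: 11011110000110
Gen 1 (rule 150): 00001101001001
Gen 2 (rule 169): 11101010000000
Gen 3 (rule 150): 01001011000000
Gen 4 (rule 169): 00000110011111
Gen 5 (rule 150): 00001001101110
Gen 6 (rule 169): 11100001011100
Gen 7 (rule 150): 01010011001010
Gen 8 (rule 169): 00100010000100
Gen 9 (rule 150): 01110111001110
Gen 10 (rule 169): 01101110001100
Gen 11 (rule 150): 10000101010010
Gen 12 (rule 169): 00110010100000
Gen 13 (rule 150): 01001110110000
Gen 14 (rule 169): 00001101100111
Gen 15 (rule 150): 00010000011010

Answer: none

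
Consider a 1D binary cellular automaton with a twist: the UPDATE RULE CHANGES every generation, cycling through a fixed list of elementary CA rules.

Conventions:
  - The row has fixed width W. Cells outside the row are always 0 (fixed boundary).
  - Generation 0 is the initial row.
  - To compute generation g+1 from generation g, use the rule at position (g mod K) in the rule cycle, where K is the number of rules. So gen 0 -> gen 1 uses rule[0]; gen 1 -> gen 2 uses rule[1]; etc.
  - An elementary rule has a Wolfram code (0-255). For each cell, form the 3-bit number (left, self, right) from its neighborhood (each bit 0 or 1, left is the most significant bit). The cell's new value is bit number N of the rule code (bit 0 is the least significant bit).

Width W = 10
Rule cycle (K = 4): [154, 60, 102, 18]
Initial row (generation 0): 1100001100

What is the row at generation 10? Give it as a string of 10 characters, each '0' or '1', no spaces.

Answer: 1100110000

Derivation:
Gen 0: 1100001100
Gen 1 (rule 154): 1010011010
Gen 2 (rule 60): 1111010111
Gen 3 (rule 102): 0001111001
Gen 4 (rule 18): 0010000110
Gen 5 (rule 154): 0101001101
Gen 6 (rule 60): 0111101011
Gen 7 (rule 102): 1000111101
Gen 8 (rule 18): 0101000000
Gen 9 (rule 154): 1000100000
Gen 10 (rule 60): 1100110000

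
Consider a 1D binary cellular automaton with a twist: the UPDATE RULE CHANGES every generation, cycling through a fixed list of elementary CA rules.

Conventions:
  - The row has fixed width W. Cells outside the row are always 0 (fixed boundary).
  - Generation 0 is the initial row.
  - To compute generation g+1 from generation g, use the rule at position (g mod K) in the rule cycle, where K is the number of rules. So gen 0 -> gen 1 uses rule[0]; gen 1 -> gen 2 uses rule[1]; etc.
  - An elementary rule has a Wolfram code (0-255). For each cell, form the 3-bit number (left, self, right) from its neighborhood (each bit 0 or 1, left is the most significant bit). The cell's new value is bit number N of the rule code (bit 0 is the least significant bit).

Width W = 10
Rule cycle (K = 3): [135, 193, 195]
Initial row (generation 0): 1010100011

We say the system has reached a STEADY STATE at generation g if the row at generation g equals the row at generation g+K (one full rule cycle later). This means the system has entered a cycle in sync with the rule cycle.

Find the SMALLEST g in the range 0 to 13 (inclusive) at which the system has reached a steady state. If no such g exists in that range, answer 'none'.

Answer: none

Derivation:
Gen 0: 1010100011
Gen 1 (rule 135): 1010101100
Gen 2 (rule 193): 0000000101
Gen 3 (rule 195): 1111111000
Gen 4 (rule 135): 0111110011
Gen 5 (rule 193): 0011110001
Gen 6 (rule 195): 1101110110
Gen 7 (rule 135): 0000100000
Gen 8 (rule 193): 1110001111
Gen 9 (rule 195): 0110110111
Gen 10 (rule 135): 1000000010
Gen 11 (rule 193): 0011111000
Gen 12 (rule 195): 1101111011
Gen 13 (rule 135): 0000110000
Gen 14 (rule 193): 1110010111
Gen 15 (rule 195): 0110100011
Gen 16 (rule 135): 1000101100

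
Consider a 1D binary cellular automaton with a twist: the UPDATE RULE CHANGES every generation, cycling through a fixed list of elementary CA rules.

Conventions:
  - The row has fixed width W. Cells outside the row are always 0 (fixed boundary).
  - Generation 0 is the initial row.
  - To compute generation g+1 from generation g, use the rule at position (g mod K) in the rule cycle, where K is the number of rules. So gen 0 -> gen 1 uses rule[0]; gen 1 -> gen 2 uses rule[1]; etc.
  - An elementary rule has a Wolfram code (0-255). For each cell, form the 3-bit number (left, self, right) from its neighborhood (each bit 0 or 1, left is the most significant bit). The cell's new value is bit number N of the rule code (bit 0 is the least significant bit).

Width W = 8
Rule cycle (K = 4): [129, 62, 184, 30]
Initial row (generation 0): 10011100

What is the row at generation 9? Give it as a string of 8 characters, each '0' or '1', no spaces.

Answer: 00000000

Derivation:
Gen 0: 10011100
Gen 1 (rule 129): 00001001
Gen 2 (rule 62): 00011111
Gen 3 (rule 184): 00011110
Gen 4 (rule 30): 00110001
Gen 5 (rule 129): 10000100
Gen 6 (rule 62): 11001110
Gen 7 (rule 184): 10101101
Gen 8 (rule 30): 10101001
Gen 9 (rule 129): 00000000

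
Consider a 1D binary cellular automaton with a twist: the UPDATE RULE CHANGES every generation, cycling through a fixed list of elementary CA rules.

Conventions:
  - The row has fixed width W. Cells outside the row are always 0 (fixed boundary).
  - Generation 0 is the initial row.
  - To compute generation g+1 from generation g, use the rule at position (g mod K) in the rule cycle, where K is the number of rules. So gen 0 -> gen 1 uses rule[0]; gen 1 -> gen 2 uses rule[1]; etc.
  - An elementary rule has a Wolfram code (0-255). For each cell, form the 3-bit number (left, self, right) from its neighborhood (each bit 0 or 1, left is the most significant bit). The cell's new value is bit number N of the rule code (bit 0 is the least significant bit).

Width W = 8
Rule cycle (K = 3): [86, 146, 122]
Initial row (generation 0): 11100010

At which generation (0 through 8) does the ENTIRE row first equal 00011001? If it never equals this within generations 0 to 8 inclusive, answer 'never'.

Gen 0: 11100010
Gen 1 (rule 86): 00110111
Gen 2 (rule 146): 01000010
Gen 3 (rule 122): 10100101
Gen 4 (rule 86): 10111101
Gen 5 (rule 146): 00011000
Gen 6 (rule 122): 00111100
Gen 7 (rule 86): 01000110
Gen 8 (rule 146): 10101001

Answer: never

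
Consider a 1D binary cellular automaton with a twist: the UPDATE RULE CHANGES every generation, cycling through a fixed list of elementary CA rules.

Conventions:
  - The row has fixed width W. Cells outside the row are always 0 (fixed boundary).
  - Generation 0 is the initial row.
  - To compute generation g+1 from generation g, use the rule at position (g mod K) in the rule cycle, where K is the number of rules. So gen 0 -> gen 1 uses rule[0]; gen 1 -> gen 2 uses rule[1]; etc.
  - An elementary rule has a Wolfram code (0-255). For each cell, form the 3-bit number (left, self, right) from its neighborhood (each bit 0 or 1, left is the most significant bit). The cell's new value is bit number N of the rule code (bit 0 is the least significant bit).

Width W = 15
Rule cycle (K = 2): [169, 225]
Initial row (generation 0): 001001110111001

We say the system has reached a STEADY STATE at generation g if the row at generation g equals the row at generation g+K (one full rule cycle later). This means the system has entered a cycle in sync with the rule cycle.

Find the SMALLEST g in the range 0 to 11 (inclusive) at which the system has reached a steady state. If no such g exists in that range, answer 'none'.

Answer: none

Derivation:
Gen 0: 001001110111001
Gen 1 (rule 169): 100001101110000
Gen 2 (rule 225): 001100110110111
Gen 3 (rule 169): 101000101101110
Gen 4 (rule 225): 010010010110110
Gen 5 (rule 169): 000000001101100
Gen 6 (rule 225): 111111100110101
Gen 7 (rule 169): 111111000101010
Gen 8 (rule 225): 011111010010100
Gen 9 (rule 169): 011110100001001
Gen 10 (rule 225): 001111001100000
Gen 11 (rule 169): 101110001001111
Gen 12 (rule 225): 010110100000111
Gen 13 (rule 169): 001101001110110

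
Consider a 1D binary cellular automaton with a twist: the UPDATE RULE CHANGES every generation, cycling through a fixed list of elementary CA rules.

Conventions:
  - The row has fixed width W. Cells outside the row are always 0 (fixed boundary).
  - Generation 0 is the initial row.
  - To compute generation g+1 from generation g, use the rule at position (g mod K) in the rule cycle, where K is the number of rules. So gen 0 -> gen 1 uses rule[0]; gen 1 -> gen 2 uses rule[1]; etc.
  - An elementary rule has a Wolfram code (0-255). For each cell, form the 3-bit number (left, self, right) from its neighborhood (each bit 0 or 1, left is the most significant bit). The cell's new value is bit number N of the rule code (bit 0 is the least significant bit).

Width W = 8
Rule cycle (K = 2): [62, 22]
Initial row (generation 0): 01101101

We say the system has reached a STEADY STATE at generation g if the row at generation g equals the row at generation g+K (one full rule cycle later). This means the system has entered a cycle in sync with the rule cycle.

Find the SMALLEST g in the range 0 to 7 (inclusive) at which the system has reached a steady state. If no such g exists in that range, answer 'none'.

Gen 0: 01101101
Gen 1 (rule 62): 11011011
Gen 2 (rule 22): 00000000
Gen 3 (rule 62): 00000000
Gen 4 (rule 22): 00000000
Gen 5 (rule 62): 00000000
Gen 6 (rule 22): 00000000
Gen 7 (rule 62): 00000000
Gen 8 (rule 22): 00000000
Gen 9 (rule 62): 00000000

Answer: 2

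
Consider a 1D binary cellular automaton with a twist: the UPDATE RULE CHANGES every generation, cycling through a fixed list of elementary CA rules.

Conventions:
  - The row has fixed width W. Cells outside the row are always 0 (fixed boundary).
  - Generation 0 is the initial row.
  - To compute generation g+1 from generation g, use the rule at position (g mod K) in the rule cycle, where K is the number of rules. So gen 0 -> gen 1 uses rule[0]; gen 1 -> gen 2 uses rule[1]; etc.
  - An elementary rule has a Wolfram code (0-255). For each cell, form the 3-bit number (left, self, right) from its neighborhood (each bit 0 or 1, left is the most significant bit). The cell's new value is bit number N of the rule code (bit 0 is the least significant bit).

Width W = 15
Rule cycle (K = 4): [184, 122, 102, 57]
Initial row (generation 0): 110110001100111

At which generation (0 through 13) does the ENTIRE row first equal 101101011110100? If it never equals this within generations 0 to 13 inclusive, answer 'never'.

Answer: 10

Derivation:
Gen 0: 110110001100111
Gen 1 (rule 184): 101101001010110
Gen 2 (rule 122): 011110110101111
Gen 3 (rule 102): 100011011110001
Gen 4 (rule 57): 011010110001100
Gen 5 (rule 184): 010101101001010
Gen 6 (rule 122): 101011110110101
Gen 7 (rule 102): 111100011011111
Gen 8 (rule 57): 100011010110000
Gen 9 (rule 184): 010010101101000
Gen 10 (rule 122): 101101011110100
Gen 11 (rule 102): 110111100011100
Gen 12 (rule 57): 101100011010011
Gen 13 (rule 184): 011010010101010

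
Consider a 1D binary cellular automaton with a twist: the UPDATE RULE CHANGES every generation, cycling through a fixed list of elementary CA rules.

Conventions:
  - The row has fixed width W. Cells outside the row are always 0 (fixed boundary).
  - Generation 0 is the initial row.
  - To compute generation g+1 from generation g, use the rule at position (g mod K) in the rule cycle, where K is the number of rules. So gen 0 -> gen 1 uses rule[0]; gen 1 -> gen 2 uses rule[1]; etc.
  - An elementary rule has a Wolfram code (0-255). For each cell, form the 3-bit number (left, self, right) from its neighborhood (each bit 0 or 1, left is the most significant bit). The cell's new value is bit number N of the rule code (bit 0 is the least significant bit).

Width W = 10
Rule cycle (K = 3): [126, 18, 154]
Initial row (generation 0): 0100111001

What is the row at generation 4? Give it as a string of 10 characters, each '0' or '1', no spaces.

Answer: 0000000000

Derivation:
Gen 0: 0100111001
Gen 1 (rule 126): 1111101111
Gen 2 (rule 18): 0000000000
Gen 3 (rule 154): 0000000000
Gen 4 (rule 126): 0000000000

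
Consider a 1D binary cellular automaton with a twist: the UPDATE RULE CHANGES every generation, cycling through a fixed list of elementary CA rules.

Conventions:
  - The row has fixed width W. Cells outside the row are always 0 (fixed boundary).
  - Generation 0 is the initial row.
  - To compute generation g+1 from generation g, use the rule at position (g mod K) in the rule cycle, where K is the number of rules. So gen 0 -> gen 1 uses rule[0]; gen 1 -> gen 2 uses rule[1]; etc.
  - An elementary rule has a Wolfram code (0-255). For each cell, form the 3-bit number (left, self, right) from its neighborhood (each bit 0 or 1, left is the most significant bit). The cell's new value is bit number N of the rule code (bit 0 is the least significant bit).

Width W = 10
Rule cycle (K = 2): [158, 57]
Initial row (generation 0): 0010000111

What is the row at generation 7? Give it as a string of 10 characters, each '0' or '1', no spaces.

Answer: 1010101010

Derivation:
Gen 0: 0010000111
Gen 1 (rule 158): 0111001110
Gen 2 (rule 57): 0100101001
Gen 3 (rule 158): 1111101111
Gen 4 (rule 57): 1000011000
Gen 5 (rule 158): 1100110100
Gen 6 (rule 57): 1010101011
Gen 7 (rule 158): 1010101010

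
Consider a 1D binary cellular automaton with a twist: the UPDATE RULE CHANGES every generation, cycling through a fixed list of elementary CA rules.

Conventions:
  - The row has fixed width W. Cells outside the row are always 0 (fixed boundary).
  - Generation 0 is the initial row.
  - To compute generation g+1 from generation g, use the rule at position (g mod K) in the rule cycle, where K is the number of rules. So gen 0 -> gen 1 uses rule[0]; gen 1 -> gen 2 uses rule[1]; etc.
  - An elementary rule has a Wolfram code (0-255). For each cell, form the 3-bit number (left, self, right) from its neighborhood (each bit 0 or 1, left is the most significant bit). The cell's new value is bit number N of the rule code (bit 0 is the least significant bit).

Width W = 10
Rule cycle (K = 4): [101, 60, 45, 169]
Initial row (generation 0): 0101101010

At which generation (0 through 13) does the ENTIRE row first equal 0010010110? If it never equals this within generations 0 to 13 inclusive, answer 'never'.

Gen 0: 0101101010
Gen 1 (rule 101): 0110111110
Gen 2 (rule 60): 0101100001
Gen 3 (rule 45): 0111001101
Gen 4 (rule 169): 0110001010
Gen 5 (rule 101): 0010101110
Gen 6 (rule 60): 0011111001
Gen 7 (rule 45): 1010000001
Gen 8 (rule 169): 0100111100
Gen 9 (rule 101): 0100000101
Gen 10 (rule 60): 0110000111
Gen 11 (rule 45): 0100110100
Gen 12 (rule 169): 0000101001
Gen 13 (rule 101): 1110111001

Answer: never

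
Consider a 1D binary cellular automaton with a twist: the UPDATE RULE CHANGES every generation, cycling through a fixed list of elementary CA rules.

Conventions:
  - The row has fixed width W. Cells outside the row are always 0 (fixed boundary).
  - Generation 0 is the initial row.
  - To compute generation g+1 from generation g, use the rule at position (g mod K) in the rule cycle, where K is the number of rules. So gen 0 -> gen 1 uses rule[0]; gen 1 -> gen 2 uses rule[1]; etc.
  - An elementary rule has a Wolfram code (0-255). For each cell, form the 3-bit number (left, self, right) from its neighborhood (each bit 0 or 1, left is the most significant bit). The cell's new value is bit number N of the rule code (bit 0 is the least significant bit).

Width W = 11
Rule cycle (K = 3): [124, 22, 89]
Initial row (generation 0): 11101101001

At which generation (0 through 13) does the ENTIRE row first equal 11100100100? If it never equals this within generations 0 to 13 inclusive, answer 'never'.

Answer: 12

Derivation:
Gen 0: 11101101001
Gen 1 (rule 124): 10111111101
Gen 2 (rule 22): 10000000001
Gen 3 (rule 89): 01111111100
Gen 4 (rule 124): 01000000110
Gen 5 (rule 22): 11100001001
Gen 6 (rule 89): 10111100100
Gen 7 (rule 124): 11100110110
Gen 8 (rule 22): 00011000001
Gen 9 (rule 89): 11011111100
Gen 10 (rule 124): 11110000110
Gen 11 (rule 22): 00001001001
Gen 12 (rule 89): 11100100100
Gen 13 (rule 124): 10110110110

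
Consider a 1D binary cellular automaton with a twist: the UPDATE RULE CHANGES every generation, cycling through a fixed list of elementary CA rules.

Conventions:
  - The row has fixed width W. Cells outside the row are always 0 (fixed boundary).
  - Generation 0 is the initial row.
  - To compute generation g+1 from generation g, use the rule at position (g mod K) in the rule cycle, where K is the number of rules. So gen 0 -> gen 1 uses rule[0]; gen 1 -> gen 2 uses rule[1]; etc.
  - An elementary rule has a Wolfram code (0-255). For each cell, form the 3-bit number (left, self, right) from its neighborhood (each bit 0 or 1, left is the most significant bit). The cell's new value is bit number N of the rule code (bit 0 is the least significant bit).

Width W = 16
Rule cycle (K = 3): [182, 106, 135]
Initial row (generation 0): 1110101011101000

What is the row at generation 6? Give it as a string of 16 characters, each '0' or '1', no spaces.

Answer: 0001011011100011

Derivation:
Gen 0: 1110101011101000
Gen 1 (rule 182): 0101111101011100
Gen 2 (rule 106): 1011000110110100
Gen 3 (rule 135): 1000011000000101
Gen 4 (rule 182): 1100100100001111
Gen 5 (rule 106): 1101001000011001
Gen 6 (rule 135): 0001011011100011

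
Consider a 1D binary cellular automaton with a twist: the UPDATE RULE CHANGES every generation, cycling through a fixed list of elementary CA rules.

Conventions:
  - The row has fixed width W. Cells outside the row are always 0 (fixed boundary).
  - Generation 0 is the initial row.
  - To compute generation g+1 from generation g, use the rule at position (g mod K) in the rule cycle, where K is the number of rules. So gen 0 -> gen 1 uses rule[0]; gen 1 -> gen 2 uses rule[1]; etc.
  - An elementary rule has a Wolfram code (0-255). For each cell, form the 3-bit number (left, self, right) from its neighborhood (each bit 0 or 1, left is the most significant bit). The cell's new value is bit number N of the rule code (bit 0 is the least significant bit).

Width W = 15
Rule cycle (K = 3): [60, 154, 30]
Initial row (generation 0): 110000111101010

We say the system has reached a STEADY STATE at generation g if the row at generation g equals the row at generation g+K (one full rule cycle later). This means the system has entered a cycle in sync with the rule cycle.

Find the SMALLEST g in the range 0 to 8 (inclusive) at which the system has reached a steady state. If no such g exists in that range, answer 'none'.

Answer: none

Derivation:
Gen 0: 110000111101010
Gen 1 (rule 60): 101000100011111
Gen 2 (rule 154): 000101010111110
Gen 3 (rule 30): 001101010100001
Gen 4 (rule 60): 001011111110001
Gen 5 (rule 154): 010011111101010
Gen 6 (rule 30): 111110000001011
Gen 7 (rule 60): 100001000001110
Gen 8 (rule 154): 010010100011101
Gen 9 (rule 30): 111110110110001
Gen 10 (rule 60): 100001101101001
Gen 11 (rule 154): 010011001000110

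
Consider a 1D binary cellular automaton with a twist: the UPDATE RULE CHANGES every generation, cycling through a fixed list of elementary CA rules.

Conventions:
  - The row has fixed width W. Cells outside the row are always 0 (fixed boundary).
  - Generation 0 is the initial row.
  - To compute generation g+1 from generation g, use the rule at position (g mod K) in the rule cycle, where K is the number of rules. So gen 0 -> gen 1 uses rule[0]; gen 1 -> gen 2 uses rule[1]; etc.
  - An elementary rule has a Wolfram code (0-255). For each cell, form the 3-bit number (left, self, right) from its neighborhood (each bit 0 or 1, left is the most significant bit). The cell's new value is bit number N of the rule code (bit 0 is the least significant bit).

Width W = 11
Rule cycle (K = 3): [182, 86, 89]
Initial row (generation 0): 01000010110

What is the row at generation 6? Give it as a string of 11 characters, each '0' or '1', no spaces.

Answer: 11010111100

Derivation:
Gen 0: 01000010110
Gen 1 (rule 182): 11100111001
Gen 2 (rule 86): 00111001111
Gen 3 (rule 89): 10101101001
Gen 4 (rule 182): 11110011111
Gen 5 (rule 86): 00011100001
Gen 6 (rule 89): 11010111100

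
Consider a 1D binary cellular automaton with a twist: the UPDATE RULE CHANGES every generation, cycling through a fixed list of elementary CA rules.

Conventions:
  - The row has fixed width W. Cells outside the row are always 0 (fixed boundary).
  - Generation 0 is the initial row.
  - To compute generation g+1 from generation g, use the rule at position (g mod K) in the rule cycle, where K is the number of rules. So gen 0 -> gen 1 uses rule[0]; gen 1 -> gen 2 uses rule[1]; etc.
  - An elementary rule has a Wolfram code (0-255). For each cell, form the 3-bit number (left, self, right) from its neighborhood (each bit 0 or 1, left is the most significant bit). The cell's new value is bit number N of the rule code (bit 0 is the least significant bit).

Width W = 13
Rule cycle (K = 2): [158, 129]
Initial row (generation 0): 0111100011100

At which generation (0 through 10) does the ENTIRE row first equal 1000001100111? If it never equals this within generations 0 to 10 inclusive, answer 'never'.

Answer: never

Derivation:
Gen 0: 0111100011100
Gen 1 (rule 158): 1111010111010
Gen 2 (rule 129): 0110000010000
Gen 3 (rule 158): 1101000111000
Gen 4 (rule 129): 0000010010011
Gen 5 (rule 158): 0000111111110
Gen 6 (rule 129): 1110011111100
Gen 7 (rule 158): 1101111111010
Gen 8 (rule 129): 0000111110000
Gen 9 (rule 158): 0001111101000
Gen 10 (rule 129): 1100111000011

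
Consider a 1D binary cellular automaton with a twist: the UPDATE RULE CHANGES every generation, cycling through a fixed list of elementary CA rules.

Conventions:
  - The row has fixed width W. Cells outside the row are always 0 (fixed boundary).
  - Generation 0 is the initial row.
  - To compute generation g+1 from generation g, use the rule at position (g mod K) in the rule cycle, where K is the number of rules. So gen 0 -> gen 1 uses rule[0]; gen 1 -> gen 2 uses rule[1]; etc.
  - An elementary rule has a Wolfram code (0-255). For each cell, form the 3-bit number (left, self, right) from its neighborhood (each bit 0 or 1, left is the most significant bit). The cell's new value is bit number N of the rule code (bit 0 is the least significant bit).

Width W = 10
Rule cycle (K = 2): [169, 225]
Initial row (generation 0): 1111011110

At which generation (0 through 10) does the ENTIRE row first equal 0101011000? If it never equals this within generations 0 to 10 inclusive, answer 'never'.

Answer: 6

Derivation:
Gen 0: 1111011110
Gen 1 (rule 169): 1110111100
Gen 2 (rule 225): 0111011101
Gen 3 (rule 169): 0110111010
Gen 4 (rule 225): 0011011100
Gen 5 (rule 169): 1010111001
Gen 6 (rule 225): 0101011000
Gen 7 (rule 169): 0010110011
Gen 8 (rule 225): 1001010001
Gen 9 (rule 169): 0000100100
Gen 10 (rule 225): 1110000001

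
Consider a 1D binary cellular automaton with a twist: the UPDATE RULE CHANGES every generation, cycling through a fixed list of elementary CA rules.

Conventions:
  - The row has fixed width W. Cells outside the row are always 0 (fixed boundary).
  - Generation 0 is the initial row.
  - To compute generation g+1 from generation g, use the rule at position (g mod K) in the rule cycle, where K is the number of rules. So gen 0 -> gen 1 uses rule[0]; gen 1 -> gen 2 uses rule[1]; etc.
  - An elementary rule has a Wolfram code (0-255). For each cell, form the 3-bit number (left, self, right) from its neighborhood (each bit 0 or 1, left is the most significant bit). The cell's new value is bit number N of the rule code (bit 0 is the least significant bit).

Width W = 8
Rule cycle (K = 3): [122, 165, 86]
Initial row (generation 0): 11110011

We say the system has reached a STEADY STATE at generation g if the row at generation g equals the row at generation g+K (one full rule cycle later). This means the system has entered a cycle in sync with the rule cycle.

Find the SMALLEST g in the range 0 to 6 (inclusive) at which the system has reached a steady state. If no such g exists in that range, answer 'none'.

Gen 0: 11110011
Gen 1 (rule 122): 10011111
Gen 2 (rule 165): 10001110
Gen 3 (rule 86): 11010011
Gen 4 (rule 122): 11101111
Gen 5 (rule 165): 01010110
Gen 6 (rule 86): 11010011
Gen 7 (rule 122): 11101111
Gen 8 (rule 165): 01010110
Gen 9 (rule 86): 11010011

Answer: 3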